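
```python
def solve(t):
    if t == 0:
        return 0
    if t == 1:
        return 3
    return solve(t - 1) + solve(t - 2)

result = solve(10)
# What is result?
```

Build up from base cases: solve(0)=0, solve(1)=3, solve(2)=3, solve(3)=6, solve(4)=9, solve(5)=15, solve(6)=24, ..., solve(10)=165

Answer: 165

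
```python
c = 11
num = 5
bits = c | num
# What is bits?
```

Trace:
`c = 11` → c = 11
`num = 5` → num = 5
`bits = c | num` → bits = 15
So bits = 15

Answer: 15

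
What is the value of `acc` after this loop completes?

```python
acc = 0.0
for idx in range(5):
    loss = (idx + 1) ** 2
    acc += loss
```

Sum of squared losses 1² + 2² + ... + 5²
`acc` takes the values: 0.0 → 1.0 → 5.0 → 14.0 → 30.0 → 55.0

Answer: 55.0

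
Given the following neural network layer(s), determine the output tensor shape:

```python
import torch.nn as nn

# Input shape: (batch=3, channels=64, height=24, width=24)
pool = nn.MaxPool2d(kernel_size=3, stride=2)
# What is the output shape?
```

Input: (3, 64, 24, 24) -> Output: (3, 64, 11, 11)

Answer: (3, 64, 11, 11)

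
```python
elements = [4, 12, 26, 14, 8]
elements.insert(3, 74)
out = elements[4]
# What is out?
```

Trace:
`elements = [4, 12, 26, 14, 8]` → elements = [4, 12, 26, 14, 8]
`elements.insert(3, 74)` → elements = [4, 12, 26, 74, 14, 8]
`out = elements[4]` → out = 14
So out = 14

Answer: 14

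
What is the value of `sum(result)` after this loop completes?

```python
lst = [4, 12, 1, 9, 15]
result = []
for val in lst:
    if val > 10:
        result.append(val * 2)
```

Sum of doubled values > 10
`result` takes the values: [] → [24] → [24, 30]
So `sum(result)` = 54

Answer: 54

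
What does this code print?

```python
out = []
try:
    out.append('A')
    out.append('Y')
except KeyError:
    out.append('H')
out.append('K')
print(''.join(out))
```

Execution trace: 'A' (try body) → 'Y' (try body, no exception) → 'K' (after the try/except). Output: AYK

Answer: AYK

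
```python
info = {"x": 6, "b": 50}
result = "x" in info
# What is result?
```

Trace:
`info = {"x": 6, "b": 50}` → info = {'x': 6, 'b': 50}
`result = "x" in info` → result = True
So result = True

Answer: True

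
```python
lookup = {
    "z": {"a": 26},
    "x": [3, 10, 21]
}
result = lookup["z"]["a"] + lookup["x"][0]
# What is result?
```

Trace:
`lookup = { ...` → lookup = {'z': {'a': 26}, 'x': [3, 10, 21]}
`result = lookup["z"]["a"] + lookup["x"][0]` → result = 29
So result = 29

Answer: 29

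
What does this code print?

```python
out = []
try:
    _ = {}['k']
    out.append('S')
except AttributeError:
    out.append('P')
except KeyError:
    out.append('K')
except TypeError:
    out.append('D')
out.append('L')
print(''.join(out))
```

Execution trace: 'K' (except KeyError) → 'L' (after the try/except). Output: KL

Answer: KL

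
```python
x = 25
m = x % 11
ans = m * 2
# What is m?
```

Trace:
`x = 25` → x = 25
`m = x % 11` → m = 3
`ans = m * 2` → ans = 6
So m = 3

Answer: 3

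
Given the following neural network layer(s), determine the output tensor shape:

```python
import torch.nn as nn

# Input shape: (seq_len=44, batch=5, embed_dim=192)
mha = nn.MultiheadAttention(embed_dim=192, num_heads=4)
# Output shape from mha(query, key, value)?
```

Input: (44, 5, 192) -> Output: (44, 5, 192)

Answer: (44, 5, 192)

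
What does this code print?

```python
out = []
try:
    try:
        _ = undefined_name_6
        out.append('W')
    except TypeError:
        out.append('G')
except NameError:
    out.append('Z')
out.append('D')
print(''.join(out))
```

Execution trace: 'Z' (outer except NameError) → 'D' (after the try/except). Output: ZD

Answer: ZD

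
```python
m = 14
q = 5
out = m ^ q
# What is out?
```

Trace:
`m = 14` → m = 14
`q = 5` → q = 5
`out = m ^ q` → out = 11
So out = 11

Answer: 11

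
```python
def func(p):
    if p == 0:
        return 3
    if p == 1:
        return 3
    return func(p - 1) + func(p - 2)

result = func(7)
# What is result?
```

Build up from base cases: func(0)=3, func(1)=3, func(2)=6, func(3)=9, func(4)=15, func(5)=24, func(6)=39, ..., func(7)=63

Answer: 63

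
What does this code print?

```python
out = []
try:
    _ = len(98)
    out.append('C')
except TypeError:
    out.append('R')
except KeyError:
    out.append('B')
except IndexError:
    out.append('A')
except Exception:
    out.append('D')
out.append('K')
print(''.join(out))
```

Execution trace: 'R' (except TypeError) → 'K' (after the try/except). Output: RK

Answer: RK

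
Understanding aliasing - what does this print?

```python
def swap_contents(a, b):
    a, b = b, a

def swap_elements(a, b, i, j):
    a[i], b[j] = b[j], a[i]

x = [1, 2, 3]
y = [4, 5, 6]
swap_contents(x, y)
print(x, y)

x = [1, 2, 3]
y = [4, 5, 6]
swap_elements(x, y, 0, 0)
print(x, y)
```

Key concept: parameter rebinding vs mutation.
Step by step:
`x = [1, 2, 3]` → x = [1, 2, 3]
`y = [4, 5, 6]` → y = [4, 5, 6]
`swap_contents(x, y)` → no visible change to tracked variables
`print(x, y)` → prints [1, 2, 3] [4, 5, 6]
`x = [1, 2, 3]` → x = [1, 2, 3]
`y = [4, 5, 6]` → y = [4, 5, 6]
`swap_elements(x, y, 0, 0)` → x = [4, 2, 3]; y = [1, 5, 6]
`print(x, y)` → prints [4, 2, 3] [1, 5, 6]

Answer:
[1, 2, 3] [4, 5, 6]
[4, 2, 3] [1, 5, 6]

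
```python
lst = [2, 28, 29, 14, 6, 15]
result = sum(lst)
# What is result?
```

Trace:
`lst = [2, 28, 29, 14, 6, 15]` → lst = [2, 28, 29, 14, 6, 15]
`result = sum(lst)` → result = 94
So result = 94

Answer: 94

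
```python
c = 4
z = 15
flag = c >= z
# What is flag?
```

Trace:
`c = 4` → c = 4
`z = 15` → z = 15
`flag = c >= z` → flag = False
So flag = False

Answer: False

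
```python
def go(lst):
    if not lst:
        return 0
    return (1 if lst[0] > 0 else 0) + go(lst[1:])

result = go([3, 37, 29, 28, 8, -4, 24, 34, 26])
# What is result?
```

Count of positive elements in [3, 37, 29, 28, 8, -4, 24, 34, 26] = 8

Answer: 8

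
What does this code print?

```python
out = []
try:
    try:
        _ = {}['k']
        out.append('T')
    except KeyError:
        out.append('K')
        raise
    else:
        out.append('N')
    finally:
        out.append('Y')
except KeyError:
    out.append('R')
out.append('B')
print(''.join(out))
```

Execution trace: 'K' (inner except KeyError) → 'Y' (inner finally) → 'R' (outer except KeyError) → 'B' (after the try/except). Output: KYRB

Answer: KYRB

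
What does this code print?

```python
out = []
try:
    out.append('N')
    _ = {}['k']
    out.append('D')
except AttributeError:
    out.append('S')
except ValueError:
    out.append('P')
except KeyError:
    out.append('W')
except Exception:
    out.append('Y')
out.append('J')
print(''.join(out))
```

Execution trace: 'N' (try body) → 'W' (except KeyError) → 'J' (after the try/except). Output: NWJ

Answer: NWJ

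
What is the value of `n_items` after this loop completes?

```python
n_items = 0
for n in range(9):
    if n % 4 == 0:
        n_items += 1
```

Count numbers divisible by 4 in range(9)
`n_items` takes the values: 0 → 1 → 2 → 3

Answer: 3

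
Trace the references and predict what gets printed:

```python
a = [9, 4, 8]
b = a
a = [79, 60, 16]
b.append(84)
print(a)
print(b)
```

Key concept: rebinding vs mutation: a is rebound to a new list, b still points at the original.
Step by step:
`a = [9, 4, 8]` → a = [9, 4, 8]
`b = a` → b = [9, 4, 8] (same object as a)
`a = [79, 60, 16]` → a = [79, 60, 16]
`b.append(84)` → b = [9, 4, 8, 84]
`print(a)` → prints [79, 60, 16]
`print(b)` → prints [9, 4, 8, 84]

Answer:
[79, 60, 16]
[9, 4, 8, 84]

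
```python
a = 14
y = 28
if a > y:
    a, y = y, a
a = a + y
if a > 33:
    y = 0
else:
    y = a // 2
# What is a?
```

Trace:
`a = 14` → a = 14
`y = 28` → y = 28
`if a > y: ...` → a > y is False → no variable changes
`a = a + y` → a = 42
`if a > 33: ...` → a > 33 is True → y = 0
So a = 42

Answer: 42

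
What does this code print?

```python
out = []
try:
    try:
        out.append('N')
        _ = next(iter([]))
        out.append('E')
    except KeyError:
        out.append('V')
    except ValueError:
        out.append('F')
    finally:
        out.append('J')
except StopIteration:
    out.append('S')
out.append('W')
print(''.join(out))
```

Execution trace: 'N' (try body) → 'J' (finally) → 'S' (outer except StopIteration) → 'W' (after the try/except). Output: NJSW

Answer: NJSW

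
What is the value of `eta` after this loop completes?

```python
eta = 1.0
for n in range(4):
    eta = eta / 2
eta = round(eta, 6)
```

Halving LR 4 times: 1 / 2^4
`eta` takes the values: 1.0 → 0.5 → 0.25 → 0.125 → 0.0625

Answer: 0.0625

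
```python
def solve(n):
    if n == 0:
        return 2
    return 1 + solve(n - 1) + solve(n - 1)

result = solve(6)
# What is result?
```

solve(n) = 1 + 2·solve(n-1), solve(0)=2. Closed form: (2+1)·2^6 - 1 = 191.

Answer: 191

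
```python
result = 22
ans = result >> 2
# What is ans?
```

Trace:
`result = 22` → result = 22
`ans = result >> 2` → ans = 5
So ans = 5

Answer: 5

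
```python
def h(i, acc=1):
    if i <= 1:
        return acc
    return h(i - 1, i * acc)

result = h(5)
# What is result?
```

Accumulator trace (n, acc): (5, 1) -> (4, 5) -> (3, 20) -> (2, 60) -> (1, 120) -> return 120

Answer: 120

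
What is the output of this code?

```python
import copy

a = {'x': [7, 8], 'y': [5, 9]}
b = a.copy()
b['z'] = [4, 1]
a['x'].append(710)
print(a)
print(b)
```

Key concept: shallow copy of dict with mutable values.
Step by step:
`a = {'x': [7, 8], 'y': [5, 9]}` → a = {'x': [7, 8], 'y': [5, 9]}
`b = a.copy()` → b = {'x': [7, 8], 'y': [5, 9]}
`b['z'] = [4, 1]` → b = {'x': [7, 8], 'y': [5, 9], 'z': [4, 1]}
`a['x'].append(710)` → a = {'x': [7, 8, 710], 'y': [5, 9]}; b = {'x': [7, 8, 710], 'y': [5, 9], 'z': [4, 1]}
`print(a)` → prints {'x': [7, 8, 710], 'y': [5, 9]}
`print(b)` → prints {'x': [7, 8, 710], 'y': [5, 9], 'z': [4, 1]}

Answer:
{'x': [7, 8, 710], 'y': [5, 9]}
{'x': [7, 8, 710], 'y': [5, 9], 'z': [4, 1]}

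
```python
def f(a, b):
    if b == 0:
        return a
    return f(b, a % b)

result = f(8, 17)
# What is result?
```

f(8, 17) -> f(17, 8) -> f(8, 1) -> f(1, 0) -> 1

Answer: 1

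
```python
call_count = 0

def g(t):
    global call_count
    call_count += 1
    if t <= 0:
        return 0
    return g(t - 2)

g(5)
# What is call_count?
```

Linear recursion stepping by 2: 4 calls from t=5 down to ≤0.

Answer: 4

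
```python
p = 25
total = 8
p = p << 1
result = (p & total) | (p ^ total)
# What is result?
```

Trace:
`p = 25` → p = 25
`total = 8` → total = 8
`p = p << 1` → p = 50
`result = (p & total) | (p ^ total)` → result = 58
So result = 58

Answer: 58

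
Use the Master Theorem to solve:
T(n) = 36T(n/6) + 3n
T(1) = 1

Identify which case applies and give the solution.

a=36, b=6, f(n)=3n. log_6(36) = 2. Since c=1 < 2, Case 1 applies: T(n) = Θ(n^log_b(a)) = O(n^2).

Answer: O(n^2) - Case 1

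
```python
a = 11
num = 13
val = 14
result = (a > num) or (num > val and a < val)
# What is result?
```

Trace:
`a = 11` → a = 11
`num = 13` → num = 13
`val = 14` → val = 14
`result = (a > num) or (num > val and a < val)` → result = False
So result = False

Answer: False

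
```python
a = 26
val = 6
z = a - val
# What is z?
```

Trace:
`a = 26` → a = 26
`val = 6` → val = 6
`z = a - val` → z = 20
So z = 20

Answer: 20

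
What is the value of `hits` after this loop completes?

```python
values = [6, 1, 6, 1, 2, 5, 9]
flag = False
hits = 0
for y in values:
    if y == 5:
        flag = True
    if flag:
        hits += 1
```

Count elements after first 5 in [6, 1, 6, 1, 2, 5, 9]
`hits` takes the values: 0 → 1 → 2

Answer: 2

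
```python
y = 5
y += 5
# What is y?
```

Trace:
`y = 5` → y = 5
`y += 5` → y = 10
So y = 10

Answer: 10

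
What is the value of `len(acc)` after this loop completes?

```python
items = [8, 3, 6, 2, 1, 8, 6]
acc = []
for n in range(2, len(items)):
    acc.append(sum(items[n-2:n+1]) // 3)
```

Number of 3-element averages
`acc` takes the values: [] → [5] → [5, 3] → [5, 3, 3] → [5, 3, 3, 3] → [5, 3, 3, 3, 5]
So `len(acc)` = 5

Answer: 5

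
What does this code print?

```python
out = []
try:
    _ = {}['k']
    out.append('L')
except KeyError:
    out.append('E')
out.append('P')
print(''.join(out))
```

Execution trace: 'E' (except KeyError) → 'P' (after the try/except). Output: EP

Answer: EP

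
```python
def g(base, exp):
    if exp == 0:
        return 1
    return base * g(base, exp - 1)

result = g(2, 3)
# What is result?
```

g(2, 3) = 2 * 2 * 2 = 8

Answer: 8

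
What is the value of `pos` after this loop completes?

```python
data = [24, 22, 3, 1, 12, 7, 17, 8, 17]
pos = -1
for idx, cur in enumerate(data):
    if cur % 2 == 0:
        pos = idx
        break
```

First even number index in [24, 22, 3, 1, 12, 7, 17, 8, 17]
`pos` takes the values: -1 → 0

Answer: 0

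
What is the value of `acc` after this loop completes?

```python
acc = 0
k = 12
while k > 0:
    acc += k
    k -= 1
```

Sum 12 down to 1
`acc` takes the values: 0 → 12 → 23 → 33 → 42 → 50 → 57 → 63 → 68 → 72 → 75 → 77 → 78

Answer: 78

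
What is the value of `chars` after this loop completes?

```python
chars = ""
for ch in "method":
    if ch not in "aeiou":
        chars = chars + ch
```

Remove vowels from 'method'
`chars` takes the values: "" → "m" → "mt" → "mth" → "mthd"

Answer: "mthd"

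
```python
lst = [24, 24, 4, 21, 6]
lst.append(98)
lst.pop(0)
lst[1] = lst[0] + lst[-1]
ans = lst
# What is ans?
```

Trace:
`lst = [24, 24, 4, 21, 6]` → lst = [24, 24, 4, 21, 6]
`lst.append(98)` → lst = [24, 24, 4, 21, 6, 98]
`lst.pop(0)` → lst = [24, 4, 21, 6, 98]
`lst[1] = lst[0] + lst[-1]` → lst = [24, 122, 21, 6, 98]
`ans = lst` → ans = [24, 122, 21, 6, 98]
So ans = [24, 122, 21, 6, 98]

Answer: [24, 122, 21, 6, 98]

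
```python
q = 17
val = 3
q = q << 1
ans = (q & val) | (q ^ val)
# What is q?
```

Trace:
`q = 17` → q = 17
`val = 3` → val = 3
`q = q << 1` → q = 34
`ans = (q & val) | (q ^ val)` → ans = 35
So q = 34

Answer: 34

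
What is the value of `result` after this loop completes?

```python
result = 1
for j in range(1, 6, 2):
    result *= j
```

Product of 1, 3, 5, ... up to 5
`result` takes the values: 1 → 3 → 15

Answer: 15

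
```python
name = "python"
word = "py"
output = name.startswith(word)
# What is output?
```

Trace:
`name = "python"` → name = 'python'
`word = "py"` → word = 'py'
`output = name.startswith(word)` → output = True
So output = True

Answer: True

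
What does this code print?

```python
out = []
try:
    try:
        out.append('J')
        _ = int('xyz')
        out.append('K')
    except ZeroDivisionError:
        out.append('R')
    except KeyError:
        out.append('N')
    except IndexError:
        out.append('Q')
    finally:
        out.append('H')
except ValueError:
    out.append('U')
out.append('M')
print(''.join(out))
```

Execution trace: 'J' (try body) → 'H' (finally) → 'U' (outer except ValueError) → 'M' (after the try/except). Output: JHUM

Answer: JHUM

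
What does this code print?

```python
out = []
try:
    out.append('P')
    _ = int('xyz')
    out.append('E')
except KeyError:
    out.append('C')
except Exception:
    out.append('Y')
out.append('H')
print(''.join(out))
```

Execution trace: 'P' (try body) → 'Y' (except Exception) → 'H' (after the try/except). Output: PYH

Answer: PYH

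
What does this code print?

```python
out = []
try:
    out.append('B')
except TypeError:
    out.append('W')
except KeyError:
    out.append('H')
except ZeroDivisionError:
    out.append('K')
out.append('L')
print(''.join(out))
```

Execution trace: 'B' (try body, no exception) → 'L' (after the try/except). Output: BL

Answer: BL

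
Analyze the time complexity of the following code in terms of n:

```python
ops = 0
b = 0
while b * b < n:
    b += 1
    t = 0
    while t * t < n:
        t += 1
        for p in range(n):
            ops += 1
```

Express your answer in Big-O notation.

Each loop level contributes: √n × √n × n. Multiplying the contributions gives O(n^2).

Answer: O(n^2)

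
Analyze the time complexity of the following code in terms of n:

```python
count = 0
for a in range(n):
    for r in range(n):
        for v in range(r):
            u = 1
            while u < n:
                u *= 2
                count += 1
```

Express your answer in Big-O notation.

Each loop level contributes: n × n × n × log n. Multiplying the contributions gives O(n^3 log n).

Answer: O(n^3 log n)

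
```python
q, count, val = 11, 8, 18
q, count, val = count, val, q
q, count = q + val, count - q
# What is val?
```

Trace:
`q, count, val = 11, 8, 18` → q = 11; count = 8; val = 18
`q, count, val = count, val, q` → q = 8; count = 18; val = 11
`q, count = q + val, count - q` → q = 19; count = 10
So val = 11

Answer: 11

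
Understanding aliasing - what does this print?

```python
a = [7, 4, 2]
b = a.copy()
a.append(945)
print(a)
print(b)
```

Key concept: list.copy() creates independent copy.
Step by step:
`a = [7, 4, 2]` → a = [7, 4, 2]
`b = a.copy()` → b = [7, 4, 2]
`a.append(945)` → a = [7, 4, 2, 945]
`print(a)` → prints [7, 4, 2, 945]
`print(b)` → prints [7, 4, 2]

Answer:
[7, 4, 2, 945]
[7, 4, 2]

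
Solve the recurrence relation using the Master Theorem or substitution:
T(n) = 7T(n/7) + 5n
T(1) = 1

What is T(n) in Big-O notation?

By Master Theorem: a=7, b=7, f(n)=5n. Since log_7(7) = 1 and f(n) = Θ(n^1), Case 2 applies. T(n) = O(n log n).

Answer: O(n log n)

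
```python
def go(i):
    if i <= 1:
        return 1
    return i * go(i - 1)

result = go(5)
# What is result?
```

go(5) = 5 * 4 * 3 * 2 * 1 = 120

Answer: 120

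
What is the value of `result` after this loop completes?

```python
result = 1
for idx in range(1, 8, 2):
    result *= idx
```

Product of 1, 3, 5, ... up to 7
`result` takes the values: 1 → 3 → 15 → 105

Answer: 105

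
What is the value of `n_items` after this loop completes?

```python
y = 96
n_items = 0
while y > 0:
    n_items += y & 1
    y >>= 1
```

Count set bits in 96 (binary: 0b1100000)
`n_items` takes the values: 0 → 1 → 2

Answer: 2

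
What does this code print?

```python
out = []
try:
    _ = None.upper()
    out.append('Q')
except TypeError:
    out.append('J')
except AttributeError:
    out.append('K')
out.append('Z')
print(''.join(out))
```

Execution trace: 'K' (except AttributeError) → 'Z' (after the try/except). Output: KZ

Answer: KZ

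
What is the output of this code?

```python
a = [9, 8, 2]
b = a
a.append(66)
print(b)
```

Key concept: basic list aliasing.
Step by step:
`a = [9, 8, 2]` → a = [9, 8, 2]
`b = a` → b = [9, 8, 2] (same object as a)
`a.append(66)` → a = [9, 8, 2, 66] (same object as b); b = [9, 8, 2, 66] (same object as a)
`print(b)` → prints [9, 8, 2, 66]

Answer: [9, 8, 2, 66]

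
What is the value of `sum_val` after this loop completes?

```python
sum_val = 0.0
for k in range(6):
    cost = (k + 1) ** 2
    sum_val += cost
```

Sum of squared losses 1² + 2² + ... + 6²
`sum_val` takes the values: 0.0 → 1.0 → 5.0 → 14.0 → 30.0 → 55.0 → 91.0

Answer: 91.0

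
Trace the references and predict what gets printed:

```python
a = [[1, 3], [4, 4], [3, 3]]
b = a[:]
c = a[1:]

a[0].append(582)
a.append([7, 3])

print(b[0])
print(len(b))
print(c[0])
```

Key concept: slice with nested mutation.
Step by step:
`a = [[1, 3], [4, 4], [3, 3]]` → a = [[1, 3], [4, 4], [3, 3]]
`b = a[:]` → b = [[1, 3], [4, 4], [3, 3]]
`c = a[1:]` → c = [[4, 4], [3, 3]]
`a[0].append(582)` → a = [[1, 3, 582], [4, 4], [3, 3]]; b = [[1, 3, 582], [4, 4], [3, 3]]
`a.append([7, 3])` → a = [[1, 3, 582], [4, 4], [3, 3], [7, 3]]
`print(b[0])` → prints [1, 3, 582]
`print(len(b))` → prints 3
`print(c[0])` → prints [4, 4]

Answer:
[1, 3, 582]
3
[4, 4]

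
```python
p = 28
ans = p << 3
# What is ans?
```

Trace:
`p = 28` → p = 28
`ans = p << 3` → ans = 224
So ans = 224

Answer: 224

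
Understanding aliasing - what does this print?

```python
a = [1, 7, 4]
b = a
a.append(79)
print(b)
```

Key concept: basic list aliasing.
Step by step:
`a = [1, 7, 4]` → a = [1, 7, 4]
`b = a` → b = [1, 7, 4] (same object as a)
`a.append(79)` → a = [1, 7, 4, 79] (same object as b); b = [1, 7, 4, 79] (same object as a)
`print(b)` → prints [1, 7, 4, 79]

Answer: [1, 7, 4, 79]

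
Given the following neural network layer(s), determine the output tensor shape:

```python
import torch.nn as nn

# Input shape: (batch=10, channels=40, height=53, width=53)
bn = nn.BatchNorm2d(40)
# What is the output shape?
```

Input: (10, 40, 53, 53) -> Output: (10, 40, 53, 53)

Answer: (10, 40, 53, 53)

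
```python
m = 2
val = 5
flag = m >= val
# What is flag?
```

Trace:
`m = 2` → m = 2
`val = 5` → val = 5
`flag = m >= val` → flag = False
So flag = False

Answer: False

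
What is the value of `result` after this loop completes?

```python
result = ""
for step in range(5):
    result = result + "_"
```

Repeat '_' 5 times
`result` takes the values: "" → "_" → "__" → "___" → "____" → "_____"

Answer: "_____"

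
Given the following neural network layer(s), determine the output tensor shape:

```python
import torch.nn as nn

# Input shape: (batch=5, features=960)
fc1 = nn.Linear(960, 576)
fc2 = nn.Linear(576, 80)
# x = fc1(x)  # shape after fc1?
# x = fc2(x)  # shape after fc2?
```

Input: (5, 960) -> after fc1: (5, 576) -> Output: (5, 80)

Answer: (5, 80)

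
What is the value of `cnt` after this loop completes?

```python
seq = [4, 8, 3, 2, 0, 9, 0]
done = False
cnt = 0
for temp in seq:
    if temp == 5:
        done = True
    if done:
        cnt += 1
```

Count elements after first 5 in [4, 8, 3, 2, 0, 9, 0]
`cnt` takes the values: 0

Answer: 0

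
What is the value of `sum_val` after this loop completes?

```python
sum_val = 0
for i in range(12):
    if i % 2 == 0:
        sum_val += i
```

Sum of even numbers 0 to 11
`sum_val` takes the values: 0 → 2 → 6 → 12 → 20 → 30

Answer: 30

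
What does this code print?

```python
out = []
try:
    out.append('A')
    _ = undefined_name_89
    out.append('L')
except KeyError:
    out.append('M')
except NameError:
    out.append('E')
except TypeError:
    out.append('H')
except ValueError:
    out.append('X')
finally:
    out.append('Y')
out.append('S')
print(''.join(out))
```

Execution trace: 'A' (try body) → 'E' (except NameError) → 'Y' (finally) → 'S' (after the try/except). Output: AEYS

Answer: AEYS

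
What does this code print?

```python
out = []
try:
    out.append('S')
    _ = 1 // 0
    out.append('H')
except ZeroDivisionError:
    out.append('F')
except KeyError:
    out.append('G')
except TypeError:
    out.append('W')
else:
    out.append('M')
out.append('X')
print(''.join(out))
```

Execution trace: 'S' (try body) → 'F' (except ZeroDivisionError) → 'X' (after the try/except). Output: SFX

Answer: SFX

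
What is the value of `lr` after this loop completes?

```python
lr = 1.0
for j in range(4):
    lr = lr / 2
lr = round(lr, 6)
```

Halving LR 4 times: 1 / 2^4
`lr` takes the values: 1.0 → 0.5 → 0.25 → 0.125 → 0.0625

Answer: 0.0625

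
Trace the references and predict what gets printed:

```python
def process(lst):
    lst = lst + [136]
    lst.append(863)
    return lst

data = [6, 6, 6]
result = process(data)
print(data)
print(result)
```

Key concept: rebinding parameter vs mutation.
Step by step:
`data = [6, 6, 6]` → data = [6, 6, 6]
`result = process(data)` → result = [6, 6, 6, 136, 863]
`print(data)` → prints [6, 6, 6]
`print(result)` → prints [6, 6, 6, 136, 863]

Answer:
[6, 6, 6]
[6, 6, 6, 136, 863]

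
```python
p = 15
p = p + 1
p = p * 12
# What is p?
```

Trace:
`p = 15` → p = 15
`p = p + 1` → p = 16
`p = p * 12` → p = 192
So p = 192

Answer: 192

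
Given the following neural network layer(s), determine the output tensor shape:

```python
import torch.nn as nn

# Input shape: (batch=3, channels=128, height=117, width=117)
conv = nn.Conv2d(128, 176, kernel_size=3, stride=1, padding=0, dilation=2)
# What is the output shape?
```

Input: (3, 128, 117, 117) -> Output: (3, 176, 113, 113)

Answer: (3, 176, 113, 113)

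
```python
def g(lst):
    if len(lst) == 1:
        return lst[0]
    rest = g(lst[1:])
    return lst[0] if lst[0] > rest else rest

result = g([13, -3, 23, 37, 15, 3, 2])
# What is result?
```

Recursive max over [13, -3, 23, 37, 15, 3, 2] = 37

Answer: 37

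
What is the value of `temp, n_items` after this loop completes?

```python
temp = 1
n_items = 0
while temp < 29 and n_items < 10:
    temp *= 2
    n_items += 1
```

Double until >= 29 or 10 iterations
`temp, n_items` takes the values: (1, 0) → (2, 0) → (2, 1) → (4, 1) → (4, 2) → (8, 2) → (8, 3) → (16, 3) → (16, 4) → (32, 4) → (32, 5)

Answer: 32, 5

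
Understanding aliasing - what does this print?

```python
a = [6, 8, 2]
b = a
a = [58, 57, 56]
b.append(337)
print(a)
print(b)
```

Key concept: rebinding vs mutation: a is rebound to a new list, b still points at the original.
Step by step:
`a = [6, 8, 2]` → a = [6, 8, 2]
`b = a` → b = [6, 8, 2] (same object as a)
`a = [58, 57, 56]` → a = [58, 57, 56]
`b.append(337)` → b = [6, 8, 2, 337]
`print(a)` → prints [58, 57, 56]
`print(b)` → prints [6, 8, 2, 337]

Answer:
[58, 57, 56]
[6, 8, 2, 337]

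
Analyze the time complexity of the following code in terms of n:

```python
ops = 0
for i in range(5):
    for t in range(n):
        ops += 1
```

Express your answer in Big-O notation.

Each loop level contributes: 1 × n. Multiplying the contributions gives O(n).

Answer: O(n)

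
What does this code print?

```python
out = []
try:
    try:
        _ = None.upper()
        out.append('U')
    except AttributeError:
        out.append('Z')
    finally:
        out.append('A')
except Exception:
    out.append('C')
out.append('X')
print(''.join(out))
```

Execution trace: 'Z' (inner except AttributeError) → 'A' (inner finally) → 'X' (after the try/except). Output: ZAX

Answer: ZAX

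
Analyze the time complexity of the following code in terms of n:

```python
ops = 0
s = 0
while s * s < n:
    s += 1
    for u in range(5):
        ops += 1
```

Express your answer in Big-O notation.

Each loop level contributes: √n × 1. Multiplying the contributions gives O(√n).

Answer: O(√n)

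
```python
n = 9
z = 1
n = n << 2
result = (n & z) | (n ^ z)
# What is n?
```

Trace:
`n = 9` → n = 9
`z = 1` → z = 1
`n = n << 2` → n = 36
`result = (n & z) | (n ^ z)` → result = 37
So n = 36

Answer: 36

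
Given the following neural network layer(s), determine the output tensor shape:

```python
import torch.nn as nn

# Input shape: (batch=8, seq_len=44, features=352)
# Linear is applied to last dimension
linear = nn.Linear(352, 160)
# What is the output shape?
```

Input: (8, 44, 352) -> Output: (8, 44, 160)

Answer: (8, 44, 160)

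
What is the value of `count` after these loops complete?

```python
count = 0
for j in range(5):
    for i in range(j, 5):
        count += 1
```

Upper triangle: 5 + 4 + ... + 1
`count` takes the values: 0 → 1 → 2 → 3 → 4 → 5 → 6 → 7 → 8 → 9 → 10 → 11 → 12 → 13 → 14 → 15

Answer: 15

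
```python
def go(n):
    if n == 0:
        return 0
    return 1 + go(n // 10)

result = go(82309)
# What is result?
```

Count of digits of 82309: 5

Answer: 5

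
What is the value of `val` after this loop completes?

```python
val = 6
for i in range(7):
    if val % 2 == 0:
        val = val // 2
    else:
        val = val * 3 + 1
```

Collatz-style transformation from 6
`val` takes the values: 6 → 3 → 10 → 5 → 16 → 8 → 4 → 2

Answer: 2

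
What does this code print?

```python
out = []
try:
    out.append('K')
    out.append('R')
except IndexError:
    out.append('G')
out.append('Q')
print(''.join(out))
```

Execution trace: 'K' (try body) → 'R' (try body, no exception) → 'Q' (after the try/except). Output: KRQ

Answer: KRQ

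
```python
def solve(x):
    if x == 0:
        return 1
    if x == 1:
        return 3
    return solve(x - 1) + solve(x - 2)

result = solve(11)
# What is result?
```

Build up from base cases: solve(0)=1, solve(1)=3, solve(2)=4, solve(3)=7, solve(4)=11, solve(5)=18, solve(6)=29, ..., solve(11)=322

Answer: 322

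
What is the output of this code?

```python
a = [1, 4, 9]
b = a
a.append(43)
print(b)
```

Key concept: basic list aliasing.
Step by step:
`a = [1, 4, 9]` → a = [1, 4, 9]
`b = a` → b = [1, 4, 9] (same object as a)
`a.append(43)` → a = [1, 4, 9, 43] (same object as b); b = [1, 4, 9, 43] (same object as a)
`print(b)` → prints [1, 4, 9, 43]

Answer: [1, 4, 9, 43]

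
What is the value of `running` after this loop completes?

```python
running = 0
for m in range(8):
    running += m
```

Sum of 0 to 7 = 28
`running` takes the values: 0 → 1 → 3 → 6 → 10 → 15 → 21 → 28

Answer: 28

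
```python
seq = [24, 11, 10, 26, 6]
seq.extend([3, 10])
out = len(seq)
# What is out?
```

Trace:
`seq = [24, 11, 10, 26, 6]` → seq = [24, 11, 10, 26, 6]
`seq.extend([3, 10])` → seq = [24, 11, 10, 26, 6, 3, 10]
`out = len(seq)` → out = 7
So out = 7

Answer: 7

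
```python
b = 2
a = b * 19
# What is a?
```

Trace:
`b = 2` → b = 2
`a = b * 19` → a = 38
So a = 38

Answer: 38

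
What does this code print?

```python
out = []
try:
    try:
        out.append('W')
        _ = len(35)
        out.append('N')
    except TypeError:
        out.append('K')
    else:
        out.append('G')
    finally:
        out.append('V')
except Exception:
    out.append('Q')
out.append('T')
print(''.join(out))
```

Execution trace: 'W' (inner try body) → 'K' (inner except TypeError) → 'V' (inner finally) → 'T' (after the try/except). Output: WKVT

Answer: WKVT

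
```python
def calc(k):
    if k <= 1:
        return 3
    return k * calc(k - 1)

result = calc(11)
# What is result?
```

calc(11) = 11 * 10 * 9 * 8 * 7 * 6 * 5 * 4 * 3 * 2 * 3 = 119750400

Answer: 119750400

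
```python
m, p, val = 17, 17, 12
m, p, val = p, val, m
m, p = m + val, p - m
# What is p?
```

Trace:
`m, p, val = 17, 17, 12` → m = 17; p = 17; val = 12
`m, p, val = p, val, m` → m = 17; p = 12; val = 17
`m, p = m + val, p - m` → m = 34; p = -5
So p = -5

Answer: -5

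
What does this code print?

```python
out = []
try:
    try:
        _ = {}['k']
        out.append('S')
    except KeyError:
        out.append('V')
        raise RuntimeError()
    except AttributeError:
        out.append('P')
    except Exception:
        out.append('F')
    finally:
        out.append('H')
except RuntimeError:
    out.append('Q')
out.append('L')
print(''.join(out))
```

Execution trace: 'V' (inner except KeyError) → 'H' (inner finally) → 'Q' (outer except RuntimeError) → 'L' (after the try/except). Output: VHQL

Answer: VHQL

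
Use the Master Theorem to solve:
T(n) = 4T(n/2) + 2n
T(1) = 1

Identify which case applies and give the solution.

a=4, b=2, f(n)=2n. log_2(4) = 2. Since c=1 < 2, Case 1 applies: T(n) = Θ(n^log_b(a)) = O(n^2).

Answer: O(n^2) - Case 1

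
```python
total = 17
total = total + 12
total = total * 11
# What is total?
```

Trace:
`total = 17` → total = 17
`total = total + 12` → total = 29
`total = total * 11` → total = 319
So total = 319

Answer: 319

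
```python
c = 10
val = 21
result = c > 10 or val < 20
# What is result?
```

Trace:
`c = 10` → c = 10
`val = 21` → val = 21
`result = c > 10 or val < 20` → result = False
So result = False

Answer: False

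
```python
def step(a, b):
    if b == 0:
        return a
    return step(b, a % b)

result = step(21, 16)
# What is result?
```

step(21, 16) -> step(16, 5) -> step(5, 1) -> step(1, 0) -> 1

Answer: 1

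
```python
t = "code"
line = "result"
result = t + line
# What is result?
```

Trace:
`t = "code"` → t = 'code'
`line = "result"` → line = 'result'
`result = t + line` → result = 'coderesult'
So result = 'coderesult'

Answer: 'coderesult'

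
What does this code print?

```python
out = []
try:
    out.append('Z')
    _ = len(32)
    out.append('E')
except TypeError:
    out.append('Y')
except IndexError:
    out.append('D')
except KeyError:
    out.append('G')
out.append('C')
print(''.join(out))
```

Execution trace: 'Z' (try body) → 'Y' (except TypeError) → 'C' (after the try/except). Output: ZYC

Answer: ZYC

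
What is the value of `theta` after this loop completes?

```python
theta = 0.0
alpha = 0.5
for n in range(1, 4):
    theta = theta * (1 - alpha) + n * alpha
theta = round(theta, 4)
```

Moving average with lr=0.5
`theta` takes the values: 0.0 → 0.5 → 1.25 → 2.125

Answer: 2.125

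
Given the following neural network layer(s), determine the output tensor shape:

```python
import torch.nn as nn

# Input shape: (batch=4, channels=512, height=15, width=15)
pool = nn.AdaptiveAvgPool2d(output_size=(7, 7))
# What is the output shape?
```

Input: (4, 512, 15, 15) -> Output: (4, 512, 7, 7)

Answer: (4, 512, 7, 7)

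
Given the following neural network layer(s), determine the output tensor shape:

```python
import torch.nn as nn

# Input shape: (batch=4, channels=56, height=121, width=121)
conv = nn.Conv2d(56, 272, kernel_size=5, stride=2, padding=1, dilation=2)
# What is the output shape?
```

Input: (4, 56, 121, 121) -> Output: (4, 272, 58, 58)

Answer: (4, 272, 58, 58)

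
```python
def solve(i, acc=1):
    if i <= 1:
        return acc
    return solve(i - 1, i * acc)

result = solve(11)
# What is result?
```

Accumulator trace (n, acc): (11, 1) -> (10, 11) -> (9, 110) -> (8, 990) -> (7, 7920) -> (6, 55440) -> (5, 332640) -> (4, 1663200) -> (3, 6652800) -> (2, 19958400) -> (1, 39916800) -> return 39916800

Answer: 39916800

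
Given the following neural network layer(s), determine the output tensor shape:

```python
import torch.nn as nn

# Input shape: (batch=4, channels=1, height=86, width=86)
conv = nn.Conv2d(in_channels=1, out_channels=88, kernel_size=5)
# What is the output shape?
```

Input: (4, 1, 86, 86) -> Output: (4, 88, 82, 82)

Answer: (4, 88, 82, 82)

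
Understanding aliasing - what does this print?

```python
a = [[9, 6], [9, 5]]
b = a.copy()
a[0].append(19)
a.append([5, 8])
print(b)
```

Key concept: shallow copy with nested lists.
Step by step:
`a = [[9, 6], [9, 5]]` → a = [[9, 6], [9, 5]]
`b = a.copy()` → b = [[9, 6], [9, 5]]
`a[0].append(19)` → a = [[9, 6, 19], [9, 5]]; b = [[9, 6, 19], [9, 5]]
`a.append([5, 8])` → a = [[9, 6, 19], [9, 5], [5, 8]]
`print(b)` → prints [[9, 6, 19], [9, 5]]

Answer: [[9, 6, 19], [9, 5]]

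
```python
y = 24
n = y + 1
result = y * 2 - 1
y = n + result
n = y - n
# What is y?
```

Trace:
`y = 24` → y = 24
`n = y + 1` → n = 25
`result = y * 2 - 1` → result = 47
`y = n + result` → y = 72
`n = y - n` → n = 47
So y = 72

Answer: 72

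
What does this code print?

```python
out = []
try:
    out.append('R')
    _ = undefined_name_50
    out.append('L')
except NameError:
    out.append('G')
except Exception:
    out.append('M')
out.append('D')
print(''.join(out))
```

Execution trace: 'R' (try body) → 'G' (except NameError) → 'D' (after the try/except). Output: RGD

Answer: RGD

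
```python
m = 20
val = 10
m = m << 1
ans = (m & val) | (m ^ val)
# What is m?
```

Trace:
`m = 20` → m = 20
`val = 10` → val = 10
`m = m << 1` → m = 40
`ans = (m & val) | (m ^ val)` → ans = 42
So m = 40

Answer: 40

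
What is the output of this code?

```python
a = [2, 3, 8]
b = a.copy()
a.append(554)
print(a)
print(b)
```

Key concept: list.copy() creates independent copy.
Step by step:
`a = [2, 3, 8]` → a = [2, 3, 8]
`b = a.copy()` → b = [2, 3, 8]
`a.append(554)` → a = [2, 3, 8, 554]
`print(a)` → prints [2, 3, 8, 554]
`print(b)` → prints [2, 3, 8]

Answer:
[2, 3, 8, 554]
[2, 3, 8]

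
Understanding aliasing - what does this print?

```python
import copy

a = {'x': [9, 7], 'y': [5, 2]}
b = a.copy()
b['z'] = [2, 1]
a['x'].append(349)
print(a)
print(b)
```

Key concept: shallow copy of dict with mutable values.
Step by step:
`a = {'x': [9, 7], 'y': [5, 2]}` → a = {'x': [9, 7], 'y': [5, 2]}
`b = a.copy()` → b = {'x': [9, 7], 'y': [5, 2]}
`b['z'] = [2, 1]` → b = {'x': [9, 7], 'y': [5, 2], 'z': [2, 1]}
`a['x'].append(349)` → a = {'x': [9, 7, 349], 'y': [5, 2]}; b = {'x': [9, 7, 349], 'y': [5, 2], 'z': [2, 1]}
`print(a)` → prints {'x': [9, 7, 349], 'y': [5, 2]}
`print(b)` → prints {'x': [9, 7, 349], 'y': [5, 2], 'z': [2, 1]}

Answer:
{'x': [9, 7, 349], 'y': [5, 2]}
{'x': [9, 7, 349], 'y': [5, 2], 'z': [2, 1]}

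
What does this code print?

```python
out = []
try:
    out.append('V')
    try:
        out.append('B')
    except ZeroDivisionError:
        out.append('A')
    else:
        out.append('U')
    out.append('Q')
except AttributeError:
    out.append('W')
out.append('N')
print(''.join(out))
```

Execution trace: 'V' (try body) → 'B' (inner try body, no exception) → 'U' (inner else) → 'Q' (try body, no exception) → 'N' (after the try/except). Output: VBUQN

Answer: VBUQN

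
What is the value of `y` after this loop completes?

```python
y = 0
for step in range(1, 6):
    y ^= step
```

XOR of 1 to 5
`y` takes the values: 0 → 1 → 3 → 0 → 4 → 1

Answer: 1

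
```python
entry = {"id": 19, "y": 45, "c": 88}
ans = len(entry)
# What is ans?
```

Trace:
`entry = {"id": 19, "y": 45, "c": 88}` → entry = {'id': 19, 'y': 45, 'c': 88}
`ans = len(entry)` → ans = 3
So ans = 3

Answer: 3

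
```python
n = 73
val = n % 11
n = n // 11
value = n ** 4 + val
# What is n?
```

Trace:
`n = 73` → n = 73
`val = n % 11` → val = 7
`n = n // 11` → n = 6
`value = n ** 4 + val` → value = 1303
So n = 6

Answer: 6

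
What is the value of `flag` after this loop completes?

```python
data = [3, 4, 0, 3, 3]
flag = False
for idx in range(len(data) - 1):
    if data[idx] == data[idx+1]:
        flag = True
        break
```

Check consecutive duplicates in [3, 4, 0, 3, 3]
`flag` takes the values: False → True

Answer: True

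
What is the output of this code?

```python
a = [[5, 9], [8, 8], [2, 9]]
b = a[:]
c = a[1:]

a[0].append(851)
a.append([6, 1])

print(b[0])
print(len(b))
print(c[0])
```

Key concept: slice with nested mutation.
Step by step:
`a = [[5, 9], [8, 8], [2, 9]]` → a = [[5, 9], [8, 8], [2, 9]]
`b = a[:]` → b = [[5, 9], [8, 8], [2, 9]]
`c = a[1:]` → c = [[8, 8], [2, 9]]
`a[0].append(851)` → a = [[5, 9, 851], [8, 8], [2, 9]]; b = [[5, 9, 851], [8, 8], [2, 9]]
`a.append([6, 1])` → a = [[5, 9, 851], [8, 8], [2, 9], [6, 1]]
`print(b[0])` → prints [5, 9, 851]
`print(len(b))` → prints 3
`print(c[0])` → prints [8, 8]

Answer:
[5, 9, 851]
3
[8, 8]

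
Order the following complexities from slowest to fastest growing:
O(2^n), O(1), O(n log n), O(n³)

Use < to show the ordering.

Ordered by growth rate: O(1) < O(n log n) < O(n³) < O(2^n)

Answer: O(1) < O(n log n) < O(n³) < O(2^n)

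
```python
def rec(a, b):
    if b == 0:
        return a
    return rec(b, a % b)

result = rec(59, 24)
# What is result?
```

rec(59, 24) -> rec(24, 11) -> rec(11, 2) -> rec(2, 1) -> rec(1, 0) -> 1

Answer: 1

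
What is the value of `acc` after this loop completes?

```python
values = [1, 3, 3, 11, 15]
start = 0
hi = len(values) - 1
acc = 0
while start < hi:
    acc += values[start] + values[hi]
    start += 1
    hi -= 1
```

Sum of pairs from ends
`acc` takes the values: 0 → 16 → 30

Answer: 30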